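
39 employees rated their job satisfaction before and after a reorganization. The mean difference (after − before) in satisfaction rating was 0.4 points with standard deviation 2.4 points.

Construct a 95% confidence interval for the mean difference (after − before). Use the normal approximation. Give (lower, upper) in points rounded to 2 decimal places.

(-0.35, 1.15)

Paired design: SE = s_d/√n = 2.4/√39 = 0.3843.
z* = 1.960; margin of error = 1.960 × 0.3843 = 0.7532.
0.4 ± 0.7532 → (-0.35, 1.15).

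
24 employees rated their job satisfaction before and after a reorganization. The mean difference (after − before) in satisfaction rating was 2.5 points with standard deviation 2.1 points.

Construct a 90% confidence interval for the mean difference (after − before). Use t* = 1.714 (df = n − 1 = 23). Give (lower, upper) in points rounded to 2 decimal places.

Paired design: SE = s_d/√n = 2.1/√24 = 0.4287.
t* = 1.714; margin of error = 1.714 × 0.4287 = 0.7348.
2.5 ± 0.7348 → (1.77, 3.23).

(1.77, 3.23)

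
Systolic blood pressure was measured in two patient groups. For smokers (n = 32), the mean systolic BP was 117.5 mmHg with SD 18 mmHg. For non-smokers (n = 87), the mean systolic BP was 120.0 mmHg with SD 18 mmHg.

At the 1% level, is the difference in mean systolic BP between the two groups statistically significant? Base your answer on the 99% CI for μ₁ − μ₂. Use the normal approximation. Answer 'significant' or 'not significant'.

SE₁ = s₁/√n₁ = 18/√32 = 3.1820; SE₂ = 18/√87 = 1.9298.
Independent samples, unequal variances: SE_diff = √(SE₁² + SE₂²) = √(10.125124 + 3.72412804) = 3.7215.
z* = 2.576, so margin of error = 2.576 × 3.7215 = 9.5866.
Difference in means = 117.5 − 120.0 = -2.5000.
-2.5000 ± 9.5866 → (-12.0866, 7.0866).
The interval (-12.0866, 7.0866) contains 0, so the difference is not significant.

not significant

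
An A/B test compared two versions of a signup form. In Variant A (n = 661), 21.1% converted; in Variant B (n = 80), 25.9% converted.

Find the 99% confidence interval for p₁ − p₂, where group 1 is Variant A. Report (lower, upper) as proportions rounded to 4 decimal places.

(-0.1806, 0.0846)

Each SE is √(p̂(1−p̂)/n): √(0.2110·0.7890/661) = 0.01587 and √(0.2590·0.7410/80) = 0.04898.
SE(p̂₁ − p̂₂) = √(SE₁² + SE₂²) = √(0.0002518569 + 0.0023990404) = 0.05149, since the two samples are independent.
At 99% confidence z* = 2.576; margin = 2.576 × 0.05149 = 0.13264.
The difference is 0.2110 − 0.2590 = -0.0480, so the interval is -0.0480 ± 0.13264 = (-0.1806, 0.0846).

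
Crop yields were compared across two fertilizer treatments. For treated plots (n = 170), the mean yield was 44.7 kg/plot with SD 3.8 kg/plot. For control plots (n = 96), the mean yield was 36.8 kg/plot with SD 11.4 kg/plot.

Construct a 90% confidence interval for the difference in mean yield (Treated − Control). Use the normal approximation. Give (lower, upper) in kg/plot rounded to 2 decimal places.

SE₁ = s₁/√n₁ = 3.8/√170 = 0.2914; SE₂ = 11.4/√96 = 1.1635.
Independent samples, unequal variances: SE_diff = √(SE₁² + SE₂²) = √(0.08491396 + 1.35373225) = 1.1994.
z* = 1.645, so margin of error = 1.645 × 1.1994 = 1.9730.
Difference in means = 44.7 − 36.8 = 7.9000.
7.9000 ± 1.9730 → (5.93, 9.87).

(5.93, 9.87)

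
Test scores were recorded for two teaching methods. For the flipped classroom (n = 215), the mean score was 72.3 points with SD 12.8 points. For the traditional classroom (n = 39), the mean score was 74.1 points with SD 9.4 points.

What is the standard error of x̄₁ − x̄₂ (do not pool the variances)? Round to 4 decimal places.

SE₁ = s₁/√n₁ = 12.8/√215 = 0.8730; SE₂ = 9.4/√39 = 1.5052.
Independent samples, unequal variances: SE_diff = √(SE₁² + SE₂²) = √(0.762129 + 2.26562704) = 1.7400.

1.7400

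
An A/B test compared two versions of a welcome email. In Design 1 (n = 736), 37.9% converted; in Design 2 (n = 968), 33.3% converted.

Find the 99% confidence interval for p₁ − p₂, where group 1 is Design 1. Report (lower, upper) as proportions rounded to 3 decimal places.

(-0.014, 0.106)

The two standard errors are √(0.3790×0.6210/736) = 0.01788 and √(0.3330×0.6670/968) = 0.01515.
Because the samples are independent, SE_diff = √(0.01788² + 0.01515²) = 0.02344.
Using z* = 2.576 for 99%, ME = 2.576 × 0.02344 = 0.06038.
p̂₁ − p̂₂ = 0.0460; interval 0.0460 ± 0.06038 gives (-0.014, 0.106).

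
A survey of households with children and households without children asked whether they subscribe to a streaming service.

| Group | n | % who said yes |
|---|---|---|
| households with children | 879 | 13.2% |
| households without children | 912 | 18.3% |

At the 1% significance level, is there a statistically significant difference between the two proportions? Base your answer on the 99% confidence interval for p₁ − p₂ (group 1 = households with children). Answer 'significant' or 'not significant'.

The two standard errors are √(0.1320×0.8680/879) = 0.01142 and √(0.1830×0.8170/912) = 0.01280.
Because the samples are independent, SE_diff = √(0.01142² + 0.01280²) = 0.01715.
Using z* = 2.576 for 99%, ME = 2.576 × 0.01715 = 0.04418.
p̂₁ − p̂₂ = -0.0510; interval -0.0510 ± 0.04418 gives (-0.09518, -0.00682).
The interval (-0.09518, -0.00682) does not contain 0, so the difference is significant.

significant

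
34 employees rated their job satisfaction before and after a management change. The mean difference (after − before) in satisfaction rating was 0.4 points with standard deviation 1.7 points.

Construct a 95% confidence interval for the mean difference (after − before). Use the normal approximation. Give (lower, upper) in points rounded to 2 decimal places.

Paired design: SE = s_d/√n = 1.7/√34 = 0.2915.
z* = 1.960; margin of error = 1.960 × 0.2915 = 0.5713.
0.4 ± 0.5713 → (-0.17, 0.97).

(-0.17, 0.97)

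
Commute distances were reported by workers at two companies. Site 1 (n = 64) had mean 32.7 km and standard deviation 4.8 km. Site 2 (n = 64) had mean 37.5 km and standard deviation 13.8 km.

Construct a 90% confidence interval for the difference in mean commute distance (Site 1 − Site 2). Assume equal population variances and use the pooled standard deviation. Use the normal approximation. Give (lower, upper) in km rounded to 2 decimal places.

Pooled variance s_p² = [63·4.8² + 63·13.8²] / (64+64−2) = 106.7400, so s_p = 10.3315.
SE_diff = s_p·√(1/n₁ + 1/n₂) = 10.3315·√(1/64 + 1/64) = 1.8264.
z* = 1.645; margin = 1.645 × 1.8264 = 3.0044.
Difference = 32.7 − 37.5 = -4.8000.
-4.8000 ± 3.0044 → (-7.80, -1.80).

(-7.80, -1.80)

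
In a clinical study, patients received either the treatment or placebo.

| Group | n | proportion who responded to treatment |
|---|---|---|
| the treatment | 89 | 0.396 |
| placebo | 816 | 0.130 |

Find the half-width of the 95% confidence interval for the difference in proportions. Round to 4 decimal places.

The two standard errors are √(0.3960×0.6040/89) = 0.05184 and √(0.1300×0.8700/816) = 0.01177.
Because the samples are independent, SE_diff = √(0.05184² + 0.01177²) = 0.05316.
Using z* = 1.960 for 95%, ME = 1.960 × 0.05316 = 0.10419.

0.1042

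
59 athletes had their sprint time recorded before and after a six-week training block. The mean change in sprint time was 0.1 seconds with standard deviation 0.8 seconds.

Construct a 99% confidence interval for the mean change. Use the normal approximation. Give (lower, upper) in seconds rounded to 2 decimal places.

This is a matched-pairs design, so SE = s_d/√n = 0.8/√59 = 0.1042.
Margin = 2.576 × 0.1042 = 0.2684; the interval is 0.1 ± 0.2684 = (-0.17, 0.37).

(-0.17, 0.37)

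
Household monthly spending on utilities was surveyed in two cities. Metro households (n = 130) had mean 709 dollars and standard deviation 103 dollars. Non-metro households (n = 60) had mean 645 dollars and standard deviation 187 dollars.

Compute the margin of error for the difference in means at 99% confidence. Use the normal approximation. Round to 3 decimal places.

Standard errors of each mean: 103/√130 = 9.0337 and 187/√60 = 24.1416.
SE(x̄₁ − x̄₂) = √(9.0337² + 24.1416²) = 25.7764 for independent samples with unequal variances.
With z* = 2.576, the margin is 2.576 × 25.7764 = 66.4000.

66.400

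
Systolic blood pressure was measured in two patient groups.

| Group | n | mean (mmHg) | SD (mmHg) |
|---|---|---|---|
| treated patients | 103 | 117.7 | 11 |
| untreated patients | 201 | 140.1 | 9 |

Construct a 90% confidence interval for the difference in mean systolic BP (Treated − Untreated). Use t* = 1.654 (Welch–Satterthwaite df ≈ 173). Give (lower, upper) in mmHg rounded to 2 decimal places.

(-24.48, -20.32)

SE₁ = s₁/√n₁ = 11/√103 = 1.0839; SE₂ = 9/√201 = 0.6348.
Independent samples, unequal variances: SE_diff = √(SE₁² + SE₂²) = √(1.17483921 + 0.40297104) = 1.2561.
t* = 1.654, so margin of error = 1.654 × 1.2561 = 2.0776.
Difference in means = 117.7 − 140.1 = -22.4000.
-22.4000 ± 2.0776 → (-24.48, -20.32).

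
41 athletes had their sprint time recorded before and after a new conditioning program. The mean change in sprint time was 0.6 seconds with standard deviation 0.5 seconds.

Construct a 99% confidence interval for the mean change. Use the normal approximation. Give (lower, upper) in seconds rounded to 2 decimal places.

This is a matched-pairs design, so SE = s_d/√n = 0.5/√41 = 0.0781.
Margin = 2.576 × 0.0781 = 0.2012; the interval is 0.6 ± 0.2012 = (0.40, 0.80).

(0.40, 0.80)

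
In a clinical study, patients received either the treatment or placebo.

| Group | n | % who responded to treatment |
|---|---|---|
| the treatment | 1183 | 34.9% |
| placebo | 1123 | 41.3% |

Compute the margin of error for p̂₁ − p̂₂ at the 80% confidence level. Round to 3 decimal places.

0.026

SE₁ = √(p̂₁(1−p̂₁)/n₁) = √(0.3490·0.6510/1183) = 0.01386; SE₂ = √(0.4130·0.5870/1123) = 0.01469.
Independent samples: SE of the difference = √(SE₁² + SE₂²) = √(0.0001920996 + 0.0002157961) = 0.02020.
z* for 80% confidence is 1.282, so the margin of error is 1.282 × 0.02020 = 0.02590.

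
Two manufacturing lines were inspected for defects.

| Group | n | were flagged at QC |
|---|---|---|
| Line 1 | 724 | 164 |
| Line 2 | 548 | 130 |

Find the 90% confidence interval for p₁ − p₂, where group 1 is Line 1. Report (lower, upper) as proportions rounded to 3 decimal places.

Sample proportions: 164/724 = 0.2265, 130/548 = 0.2372.
Each SE is √(p̂(1−p̂)/n): √(0.2265·0.7735/724) = 0.01556 and √(0.2372·0.7628/548) = 0.01817.
SE(p̂₁ − p̂₂) = √(SE₁² + SE₂²) = √(0.0002421136 + 0.0003301489) = 0.02392, since the two samples are independent.
At 90% confidence z* = 1.645; margin = 1.645 × 0.02392 = 0.03935.
The difference is 0.2265 − 0.2372 = -0.0107, so the interval is -0.0107 ± 0.03935 = (-0.050, 0.029).

(-0.050, 0.029)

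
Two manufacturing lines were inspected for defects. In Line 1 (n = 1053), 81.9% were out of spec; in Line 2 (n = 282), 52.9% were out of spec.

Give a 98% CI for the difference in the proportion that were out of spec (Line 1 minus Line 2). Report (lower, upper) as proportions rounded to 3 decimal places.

(0.216, 0.364)

Each SE is √(p̂(1−p̂)/n): √(0.8190·0.1810/1053) = 0.01186 and √(0.5290·0.4710/282) = 0.02972.
SE(p̂₁ − p̂₂) = √(SE₁² + SE₂²) = √(0.0001406596 + 0.0008832784) = 0.03200, since the two samples are independent.
At 98% confidence z* = 2.326; margin = 2.326 × 0.03200 = 0.07443.
The difference is 0.8190 − 0.5290 = 0.2900, so the interval is 0.2900 ± 0.07443 = (0.216, 0.364).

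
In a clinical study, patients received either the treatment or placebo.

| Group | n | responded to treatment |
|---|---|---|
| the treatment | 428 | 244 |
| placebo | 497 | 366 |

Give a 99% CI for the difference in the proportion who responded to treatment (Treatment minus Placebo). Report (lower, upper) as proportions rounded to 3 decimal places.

(-0.246, -0.086)

Sample proportions: 244/428 = 0.5701, 366/497 = 0.7364.
Each SE is √(p̂(1−p̂)/n): √(0.5701·0.4299/428) = 0.02393 and √(0.7364·0.2636/497) = 0.01976.
SE(p̂₁ − p̂₂) = √(SE₁² + SE₂²) = √(0.0005726449 + 0.0003904576) = 0.03103, since the two samples are independent.
At 99% confidence z* = 2.576; margin = 2.576 × 0.03103 = 0.07993.
The difference is 0.5701 − 0.7364 = -0.1663, so the interval is -0.1663 ± 0.07993 = (-0.246, -0.086).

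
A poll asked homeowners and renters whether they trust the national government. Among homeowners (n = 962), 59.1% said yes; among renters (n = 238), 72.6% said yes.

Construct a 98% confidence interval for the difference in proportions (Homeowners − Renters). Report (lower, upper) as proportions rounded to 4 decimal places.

SE₁ = √(p̂₁(1−p̂₁)/n₁) = √(0.5910·0.4090/962) = 0.01585; SE₂ = √(0.7260·0.2740/238) = 0.02891.
Independent samples: SE of the difference = √(SE₁² + SE₂²) = √(0.0002512225 + 0.0008357881) = 0.03297.
z* for 98% confidence is 2.326, so the margin of error is 2.326 × 0.03297 = 0.07669.
Point estimate p̂₁ − p̂₂ = 0.5910 − 0.7260 = -0.1350.
-0.1350 ± 0.07669 → (-0.2117, -0.0583).

(-0.2117, -0.0583)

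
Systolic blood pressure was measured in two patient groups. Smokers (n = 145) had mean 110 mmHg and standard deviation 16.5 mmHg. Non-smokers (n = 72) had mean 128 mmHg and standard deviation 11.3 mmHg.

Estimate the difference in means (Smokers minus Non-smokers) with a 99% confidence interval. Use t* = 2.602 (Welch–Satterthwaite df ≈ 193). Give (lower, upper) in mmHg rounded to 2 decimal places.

(-22.97, -13.03)

SE₁ = s₁/√n₁ = 16.5/√145 = 1.3703; SE₂ = 11.3/√72 = 1.3317.
Independent samples, unequal variances: SE_diff = √(SE₁² + SE₂²) = √(1.87772209 + 1.77342489) = 1.9108.
t* = 2.602, so margin of error = 2.602 × 1.9108 = 4.9719.
Difference in means = 110 − 128 = -18.0000.
-18.0000 ± 4.9719 → (-22.97, -13.03).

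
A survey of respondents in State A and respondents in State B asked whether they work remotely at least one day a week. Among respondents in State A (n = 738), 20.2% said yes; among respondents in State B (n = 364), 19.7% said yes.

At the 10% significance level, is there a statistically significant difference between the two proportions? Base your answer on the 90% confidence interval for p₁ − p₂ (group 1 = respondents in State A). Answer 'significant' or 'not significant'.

SE₁ = √(p̂₁(1−p̂₁)/n₁) = √(0.2020·0.7980/738) = 0.01478; SE₂ = √(0.1970·0.8030/364) = 0.02085.
Independent samples: SE of the difference = √(SE₁² + SE₂²) = √(0.0002184484 + 0.0004347225) = 0.02556.
z* for 90% confidence is 1.645, so the margin of error is 1.645 × 0.02556 = 0.04205.
Point estimate p̂₁ − p̂₂ = 0.2020 − 0.1970 = 0.0050.
0.0050 ± 0.04205 → (-0.03705, 0.04705).
The interval (-0.03705, 0.04705) contains 0, so the difference is not significant.

not significant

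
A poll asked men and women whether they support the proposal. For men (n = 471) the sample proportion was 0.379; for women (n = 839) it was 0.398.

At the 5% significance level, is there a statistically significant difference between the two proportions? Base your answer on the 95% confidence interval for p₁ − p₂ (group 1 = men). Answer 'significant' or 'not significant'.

not significant

Each SE is √(p̂(1−p̂)/n): √(0.3790·0.6210/471) = 0.02235 and √(0.3980·0.6020/839) = 0.01690.
SE(p̂₁ − p̂₂) = √(SE₁² + SE₂²) = √(0.0004995225 + 0.00028561) = 0.02802, since the two samples are independent.
At 95% confidence z* = 1.960; margin = 1.960 × 0.02802 = 0.05492.
The difference is 0.3790 − 0.3980 = -0.0190, so the interval is -0.0190 ± 0.05492 = (-0.07392, 0.03592).
The interval (-0.07392, 0.03592) contains 0, so the difference is not significant.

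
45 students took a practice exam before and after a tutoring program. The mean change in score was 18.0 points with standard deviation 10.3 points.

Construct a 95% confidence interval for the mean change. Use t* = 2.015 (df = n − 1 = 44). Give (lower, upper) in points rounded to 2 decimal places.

Paired design: SE = s_d/√n = 10.3/√45 = 1.5354.
t* = 2.015; margin of error = 2.015 × 1.5354 = 3.0938.
18.0 ± 3.0938 → (14.91, 21.09).

(14.91, 21.09)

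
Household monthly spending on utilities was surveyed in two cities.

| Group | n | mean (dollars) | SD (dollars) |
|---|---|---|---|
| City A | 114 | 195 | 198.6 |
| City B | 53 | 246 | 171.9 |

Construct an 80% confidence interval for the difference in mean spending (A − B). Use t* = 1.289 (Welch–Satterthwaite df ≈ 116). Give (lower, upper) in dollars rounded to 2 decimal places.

(-89.75, -12.25)

Per-group SEs: s₁/√n₁ = 198.6/√114 = 18.6006, s₂/√n₂ = 171.9/√53 = 23.6123.
Unpooled SE of the difference: √(345.98232036 + 557.54071129) = 30.0587.
Margin of error = t* · SE = 1.289 × 30.0587 = 38.7457.
x̄₁ − x̄₂ = 195 − 246 = -51.0000.
CI: -51.0000 ± 38.7457 = (-89.75, -12.25).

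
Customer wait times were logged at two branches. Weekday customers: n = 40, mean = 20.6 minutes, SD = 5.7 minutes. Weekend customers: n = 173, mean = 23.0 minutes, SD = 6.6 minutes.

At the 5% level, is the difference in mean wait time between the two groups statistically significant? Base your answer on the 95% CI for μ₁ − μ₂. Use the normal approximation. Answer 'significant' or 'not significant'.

significant

Per-group SEs: s₁/√n₁ = 5.7/√40 = 0.9012, s₂/√n₂ = 6.6/√173 = 0.5018.
Unpooled SE of the difference: √(0.81216144 + 0.25180324) = 1.0315.
Margin of error = z* · SE = 1.960 × 1.0315 = 2.0217.
x̄₁ − x̄₂ = 20.6 − 23.0 = -2.4000.
CI: -2.4000 ± 2.0217 = (-4.4217, -0.3783).
The interval (-4.4217, -0.3783) does not contain 0, so the difference is significant.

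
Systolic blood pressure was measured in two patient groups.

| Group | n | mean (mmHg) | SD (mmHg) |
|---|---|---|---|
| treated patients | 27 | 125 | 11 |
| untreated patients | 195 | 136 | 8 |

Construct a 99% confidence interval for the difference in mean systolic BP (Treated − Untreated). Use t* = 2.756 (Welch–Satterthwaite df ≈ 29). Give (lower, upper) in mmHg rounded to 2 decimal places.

(-17.04, -4.96)

SE₁ = s₁/√n₁ = 11/√27 = 2.1170; SE₂ = 8/√195 = 0.5729.
Independent samples, unequal variances: SE_diff = √(SE₁² + SE₂²) = √(4.481689 + 0.32821441) = 2.1931.
t* = 2.756, so margin of error = 2.756 × 2.1931 = 6.0442.
Difference in means = 125 − 136 = -11.0000.
-11.0000 ± 6.0442 → (-17.04, -4.96).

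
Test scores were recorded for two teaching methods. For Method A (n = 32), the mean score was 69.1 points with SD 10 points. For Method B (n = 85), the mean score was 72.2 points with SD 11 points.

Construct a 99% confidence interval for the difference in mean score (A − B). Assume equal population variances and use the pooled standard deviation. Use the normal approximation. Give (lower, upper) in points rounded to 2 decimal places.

(-8.84, 2.64)

Pooled variance s_p² = [31·10² + 84·11²] / (32+85−2) = 115.3391, so s_p = 10.7396.
SE_diff = s_p·√(1/n₁ + 1/n₂) = 10.7396·√(1/32 + 1/85) = 2.2274.
z* = 2.576; margin = 2.576 × 2.2274 = 5.7378.
Difference = 69.1 − 72.2 = -3.1000.
-3.1000 ± 5.7378 → (-8.84, 2.64).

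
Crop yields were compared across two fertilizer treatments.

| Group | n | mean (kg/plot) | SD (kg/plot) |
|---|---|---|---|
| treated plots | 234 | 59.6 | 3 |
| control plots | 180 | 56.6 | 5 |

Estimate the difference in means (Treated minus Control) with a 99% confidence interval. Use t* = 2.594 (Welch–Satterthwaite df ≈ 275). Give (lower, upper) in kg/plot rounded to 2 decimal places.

(1.91, 4.09)

Standard errors of each mean: 3/√234 = 0.1961 and 5/√180 = 0.3727.
SE(x̄₁ − x̄₂) = √(0.1961² + 0.3727²) = 0.4211 for independent samples with unequal variances.
With t* = 2.594, the margin is 2.594 × 0.4211 = 1.0923.
x̄₁ − x̄₂ = 59.6 − 56.6 = 3.0000; the interval is 3.0000 ± 1.0923 = (1.91, 4.09).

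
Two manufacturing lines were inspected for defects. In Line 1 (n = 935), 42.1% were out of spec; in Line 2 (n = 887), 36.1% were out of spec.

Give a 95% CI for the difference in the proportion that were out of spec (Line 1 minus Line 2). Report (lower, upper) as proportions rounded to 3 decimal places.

Each SE is √(p̂(1−p̂)/n): √(0.4210·0.5790/935) = 0.01615 and √(0.3610·0.6390/887) = 0.01613.
SE(p̂₁ − p̂₂) = √(SE₁² + SE₂²) = √(0.0002608225 + 0.0002601769) = 0.02283, since the two samples are independent.
At 95% confidence z* = 1.960; margin = 1.960 × 0.02283 = 0.04475.
The difference is 0.4210 − 0.3610 = 0.0600, so the interval is 0.0600 ± 0.04475 = (0.015, 0.105).

(0.015, 0.105)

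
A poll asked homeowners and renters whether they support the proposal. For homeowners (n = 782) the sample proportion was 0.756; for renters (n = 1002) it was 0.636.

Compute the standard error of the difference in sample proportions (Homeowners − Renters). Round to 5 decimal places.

0.02161

The two standard errors are √(0.7560×0.2440/782) = 0.01536 and √(0.6360×0.3640/1002) = 0.01520.
Because the samples are independent, SE_diff = √(0.01536² + 0.01520²) = 0.02161.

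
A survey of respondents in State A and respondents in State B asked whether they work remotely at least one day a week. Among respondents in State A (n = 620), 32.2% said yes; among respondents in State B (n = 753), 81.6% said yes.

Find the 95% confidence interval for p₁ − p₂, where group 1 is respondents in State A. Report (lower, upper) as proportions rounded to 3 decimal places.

(-0.540, -0.448)

SE₁ = √(p̂₁(1−p̂₁)/n₁) = √(0.3220·0.6780/620) = 0.01876; SE₂ = √(0.8160·0.1840/753) = 0.01412.
Independent samples: SE of the difference = √(SE₁² + SE₂²) = √(0.0003519376 + 0.0001993744) = 0.02348.
z* for 95% confidence is 1.960, so the margin of error is 1.960 × 0.02348 = 0.04602.
Point estimate p̂₁ − p̂₂ = 0.3220 − 0.8160 = -0.4940.
-0.4940 ± 0.04602 → (-0.540, -0.448).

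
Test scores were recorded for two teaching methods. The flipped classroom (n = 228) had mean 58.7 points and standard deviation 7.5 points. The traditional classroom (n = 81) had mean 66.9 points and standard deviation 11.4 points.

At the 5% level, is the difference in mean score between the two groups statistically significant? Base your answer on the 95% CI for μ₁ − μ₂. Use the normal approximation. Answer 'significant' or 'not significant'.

Standard errors of each mean: 7.5/√228 = 0.4967 and 11.4/√81 = 1.2667.
SE(x̄₁ − x̄₂) = √(0.4967² + 1.2667²) = 1.3606 for independent samples with unequal variances.
With z* = 1.960, the margin is 1.960 × 1.3606 = 2.6668.
x̄₁ − x̄₂ = 58.7 − 66.9 = -8.2000; the interval is -8.2000 ± 2.6668 = (-10.8668, -5.5332).
The interval (-10.8668, -5.5332) does not contain 0, so the difference is significant.

significant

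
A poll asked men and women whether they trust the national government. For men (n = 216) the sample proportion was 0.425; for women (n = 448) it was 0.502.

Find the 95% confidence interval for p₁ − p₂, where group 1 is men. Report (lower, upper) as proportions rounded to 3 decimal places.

(-0.158, 0.004)

The two standard errors are √(0.4250×0.5750/216) = 0.03364 and √(0.5020×0.4980/448) = 0.02362.
Because the samples are independent, SE_diff = √(0.03364² + 0.02362²) = 0.04110.
Using z* = 1.960 for 95%, ME = 1.960 × 0.04110 = 0.08056.
p̂₁ − p̂₂ = -0.0770; interval -0.0770 ± 0.08056 gives (-0.158, 0.004).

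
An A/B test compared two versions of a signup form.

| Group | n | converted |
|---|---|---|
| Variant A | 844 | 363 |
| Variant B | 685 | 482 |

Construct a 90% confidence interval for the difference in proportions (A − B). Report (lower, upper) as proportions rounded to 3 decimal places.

Sample proportions: 363/844 = 0.4301, 482/685 = 0.7036.
Each SE is √(p̂(1−p̂)/n): √(0.4301·0.5699/844) = 0.01704 and √(0.7036·0.2964/685) = 0.01745.
SE(p̂₁ − p̂₂) = √(SE₁² + SE₂²) = √(0.0002903616 + 0.0003045025) = 0.02439, since the two samples are independent.
At 90% confidence z* = 1.645; margin = 1.645 × 0.02439 = 0.04012.
The difference is 0.4301 − 0.7036 = -0.2735, so the interval is -0.2735 ± 0.04012 = (-0.314, -0.233).

(-0.314, -0.233)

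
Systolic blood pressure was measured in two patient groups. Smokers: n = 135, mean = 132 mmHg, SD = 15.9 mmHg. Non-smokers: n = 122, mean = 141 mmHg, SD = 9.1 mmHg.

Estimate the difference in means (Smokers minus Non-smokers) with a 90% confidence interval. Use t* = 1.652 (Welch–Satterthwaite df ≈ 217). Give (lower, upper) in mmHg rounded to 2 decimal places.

(-11.64, -6.36)

Per-group SEs: s₁/√n₁ = 15.9/√135 = 1.3685, s₂/√n₂ = 9.1/√122 = 0.8239.
Unpooled SE of the difference: √(1.87279225 + 0.67881121) = 1.5974.
Margin of error = t* · SE = 1.652 × 1.5974 = 2.6389.
x̄₁ − x̄₂ = 132 − 141 = -9.0000.
CI: -9.0000 ± 2.6389 = (-11.64, -6.36).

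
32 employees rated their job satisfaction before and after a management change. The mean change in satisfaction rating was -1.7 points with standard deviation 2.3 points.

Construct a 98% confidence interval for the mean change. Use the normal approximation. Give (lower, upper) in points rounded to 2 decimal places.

This is a matched-pairs design, so SE = s_d/√n = 2.3/√32 = 0.4066.
Margin = 2.326 × 0.4066 = 0.9458; the interval is -1.7 ± 0.9458 = (-2.65, -0.75).

(-2.65, -0.75)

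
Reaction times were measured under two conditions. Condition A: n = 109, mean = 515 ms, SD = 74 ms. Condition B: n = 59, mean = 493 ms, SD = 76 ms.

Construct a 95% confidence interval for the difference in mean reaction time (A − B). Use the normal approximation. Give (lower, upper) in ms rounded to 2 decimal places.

(-1.86, 45.86)

SE₁ = s₁/√n₁ = 74/√109 = 7.0879; SE₂ = 76/√59 = 9.8944.
Independent samples, unequal variances: SE_diff = √(SE₁² + SE₂²) = √(50.23832641 + 97.89915136) = 12.1712.
z* = 1.960, so margin of error = 1.960 × 12.1712 = 23.8556.
Difference in means = 515 − 493 = 22.0000.
22.0000 ± 23.8556 → (-1.86, 45.86).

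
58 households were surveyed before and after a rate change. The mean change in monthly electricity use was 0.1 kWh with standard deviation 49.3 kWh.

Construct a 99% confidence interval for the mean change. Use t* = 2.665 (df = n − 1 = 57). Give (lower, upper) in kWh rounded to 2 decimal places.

Paired design: SE = s_d/√n = 49.3/√58 = 6.4734.
t* = 2.665; margin of error = 2.665 × 6.4734 = 17.2516.
0.1 ± 17.2516 → (-17.15, 17.35).

(-17.15, 17.35)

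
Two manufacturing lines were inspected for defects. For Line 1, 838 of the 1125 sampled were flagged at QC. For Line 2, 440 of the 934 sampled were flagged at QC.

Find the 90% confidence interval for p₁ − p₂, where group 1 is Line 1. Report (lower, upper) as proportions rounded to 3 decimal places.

First, p̂₁ = 838/1125 = 0.7449; p̂₂ = 440/934 = 0.4711.
The two standard errors are √(0.7449×0.2551/1125) = 0.01300 and √(0.4711×0.5289/934) = 0.01633.
Because the samples are independent, SE_diff = √(0.01300² + 0.01633²) = 0.02087.
Using z* = 1.645 for 90%, ME = 1.645 × 0.02087 = 0.03433.
p̂₁ − p̂₂ = 0.2738; interval 0.2738 ± 0.03433 gives (0.239, 0.308).

(0.239, 0.308)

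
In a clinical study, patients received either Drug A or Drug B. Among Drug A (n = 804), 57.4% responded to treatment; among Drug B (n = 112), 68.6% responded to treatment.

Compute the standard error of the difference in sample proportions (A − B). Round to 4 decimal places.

0.0472

SE₁ = √(p̂₁(1−p̂₁)/n₁) = √(0.5740·0.4260/804) = 0.01744; SE₂ = √(0.6860·0.3140/112) = 0.04385.
Independent samples: SE of the difference = √(SE₁² + SE₂²) = √(0.0003041536 + 0.0019228225) = 0.04719.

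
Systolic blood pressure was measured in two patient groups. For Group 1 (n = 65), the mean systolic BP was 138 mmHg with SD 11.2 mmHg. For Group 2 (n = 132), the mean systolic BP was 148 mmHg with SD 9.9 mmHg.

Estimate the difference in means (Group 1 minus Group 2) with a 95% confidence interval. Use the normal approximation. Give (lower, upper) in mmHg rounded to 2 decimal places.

SE₁ = s₁/√n₁ = 11.2/√65 = 1.3892; SE₂ = 9.9/√132 = 0.8617.
Independent samples, unequal variances: SE_diff = √(SE₁² + SE₂²) = √(1.92987664 + 0.74252689) = 1.6347.
z* = 1.960, so margin of error = 1.960 × 1.6347 = 3.2040.
Difference in means = 138 − 148 = -10.0000.
-10.0000 ± 3.2040 → (-13.20, -6.80).

(-13.20, -6.80)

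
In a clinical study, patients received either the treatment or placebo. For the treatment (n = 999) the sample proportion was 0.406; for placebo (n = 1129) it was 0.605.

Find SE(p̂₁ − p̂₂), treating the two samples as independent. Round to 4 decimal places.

0.0213

Each SE is √(p̂(1−p̂)/n): √(0.4060·0.5940/999) = 0.01554 and √(0.6050·0.3950/1129) = 0.01455.
SE(p̂₁ − p̂₂) = √(SE₁² + SE₂²) = √(0.0002414916 + 0.0002117025) = 0.02129, since the two samples are independent.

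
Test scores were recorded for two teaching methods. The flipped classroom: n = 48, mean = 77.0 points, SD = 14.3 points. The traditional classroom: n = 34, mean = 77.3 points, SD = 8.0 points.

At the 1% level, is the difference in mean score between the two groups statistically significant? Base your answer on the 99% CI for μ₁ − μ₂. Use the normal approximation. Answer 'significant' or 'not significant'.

SE₁ = s₁/√n₁ = 14.3/√48 = 2.0640; SE₂ = 8.0/√34 = 1.3720.
Independent samples, unequal variances: SE_diff = √(SE₁² + SE₂²) = √(4.260096 + 1.882384) = 2.4784.
z* = 2.576, so margin of error = 2.576 × 2.4784 = 6.3844.
Difference in means = 77.0 − 77.3 = -0.3000.
-0.3000 ± 6.3844 → (-6.6844, 6.0844).
The interval (-6.6844, 6.0844) contains 0, so the difference is not significant.

not significant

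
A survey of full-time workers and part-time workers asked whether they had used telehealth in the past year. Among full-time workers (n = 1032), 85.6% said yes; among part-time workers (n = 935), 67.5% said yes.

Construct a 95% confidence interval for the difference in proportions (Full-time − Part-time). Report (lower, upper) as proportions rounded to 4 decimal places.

(0.1441, 0.2179)

Each SE is √(p̂(1−p̂)/n): √(0.8560·0.1440/1032) = 0.01093 and √(0.6750·0.3250/935) = 0.01532.
SE(p̂₁ − p̂₂) = √(SE₁² + SE₂²) = √(0.0001194649 + 0.0002347024) = 0.01882, since the two samples are independent.
At 95% confidence z* = 1.960; margin = 1.960 × 0.01882 = 0.03689.
The difference is 0.8560 − 0.6750 = 0.1810, so the interval is 0.1810 ± 0.03689 = (0.1441, 0.2179).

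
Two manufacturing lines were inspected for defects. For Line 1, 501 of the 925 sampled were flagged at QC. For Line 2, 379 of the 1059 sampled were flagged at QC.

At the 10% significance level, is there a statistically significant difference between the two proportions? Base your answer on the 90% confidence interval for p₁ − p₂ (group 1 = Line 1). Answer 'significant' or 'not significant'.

p̂₁ = 501/925 = 0.5416 and p̂₂ = 379/1059 = 0.3579.
SE₁ = √(p̂₁(1−p̂₁)/n₁) = √(0.5416·0.4584/925) = 0.01638; SE₂ = √(0.3579·0.6421/1059) = 0.01473.
Independent samples: SE of the difference = √(SE₁² + SE₂²) = √(0.0002683044 + 0.0002169729) = 0.02203.
z* for 90% confidence is 1.645, so the margin of error is 1.645 × 0.02203 = 0.03624.
Point estimate p̂₁ − p̂₂ = 0.5416 − 0.3579 = 0.1837.
0.1837 ± 0.03624 → (0.14746, 0.21994).
The interval (0.14746, 0.21994) does not contain 0, so the difference is significant.

significant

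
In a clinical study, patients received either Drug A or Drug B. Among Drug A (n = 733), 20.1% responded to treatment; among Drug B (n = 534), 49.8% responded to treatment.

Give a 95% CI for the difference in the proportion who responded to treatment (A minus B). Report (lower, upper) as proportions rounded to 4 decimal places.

The two standard errors are √(0.2010×0.7990/733) = 0.01480 and √(0.4980×0.5020/534) = 0.02164.
Because the samples are independent, SE_diff = √(0.01480² + 0.02164²) = 0.02622.
Using z* = 1.960 for 95%, ME = 1.960 × 0.02622 = 0.05139.
p̂₁ − p̂₂ = -0.2970; interval -0.2970 ± 0.05139 gives (-0.3484, -0.2456).

(-0.3484, -0.2456)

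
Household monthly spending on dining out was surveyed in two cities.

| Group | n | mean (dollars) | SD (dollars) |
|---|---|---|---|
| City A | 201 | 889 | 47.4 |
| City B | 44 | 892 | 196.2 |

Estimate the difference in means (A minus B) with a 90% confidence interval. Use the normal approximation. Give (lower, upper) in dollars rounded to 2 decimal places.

(-51.97, 45.97)

SE₁ = s₁/√n₁ = 47.4/√201 = 3.3433; SE₂ = 196.2/√44 = 29.5783.
Independent samples, unequal variances: SE_diff = √(SE₁² + SE₂²) = √(11.17765489 + 874.87583089) = 29.7667.
z* = 1.645, so margin of error = 1.645 × 29.7667 = 48.9662.
Difference in means = 889 − 892 = -3.0000.
-3.0000 ± 48.9662 → (-51.97, 45.97).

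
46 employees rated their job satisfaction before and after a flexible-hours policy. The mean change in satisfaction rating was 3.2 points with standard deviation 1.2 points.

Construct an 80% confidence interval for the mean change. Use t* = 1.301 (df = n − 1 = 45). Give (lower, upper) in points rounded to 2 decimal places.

(2.97, 3.43)

This is a matched-pairs design, so SE = s_d/√n = 1.2/√46 = 0.1769.
Margin = 1.301 × 0.1769 = 0.2301; the interval is 3.2 ± 0.2301 = (2.97, 3.43).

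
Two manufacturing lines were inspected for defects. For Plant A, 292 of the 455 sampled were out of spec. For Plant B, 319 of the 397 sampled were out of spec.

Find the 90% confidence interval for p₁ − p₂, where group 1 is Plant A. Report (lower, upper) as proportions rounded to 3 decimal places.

First, p̂₁ = 292/455 = 0.6418; p̂₂ = 319/397 = 0.8035.
The two standard errors are √(0.6418×0.3582/455) = 0.02248 and √(0.8035×0.1965/397) = 0.01994.
Because the samples are independent, SE_diff = √(0.02248² + 0.01994²) = 0.03005.
Using z* = 1.645 for 90%, ME = 1.645 × 0.03005 = 0.04943.
p̂₁ − p̂₂ = -0.1617; interval -0.1617 ± 0.04943 gives (-0.211, -0.112).

(-0.211, -0.112)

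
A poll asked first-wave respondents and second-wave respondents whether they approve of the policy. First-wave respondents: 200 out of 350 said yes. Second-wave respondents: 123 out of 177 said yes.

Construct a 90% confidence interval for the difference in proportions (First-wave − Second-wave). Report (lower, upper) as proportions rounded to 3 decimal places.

First, p̂₁ = 200/350 = 0.5714; p̂₂ = 123/177 = 0.6949.
The two standard errors are √(0.5714×0.4286/350) = 0.02645 and √(0.6949×0.3051/177) = 0.03461.
Because the samples are independent, SE_diff = √(0.02645² + 0.03461²) = 0.04356.
Using z* = 1.645 for 90%, ME = 1.645 × 0.04356 = 0.07166.
p̂₁ − p̂₂ = -0.1235; interval -0.1235 ± 0.07166 gives (-0.195, -0.052).

(-0.195, -0.052)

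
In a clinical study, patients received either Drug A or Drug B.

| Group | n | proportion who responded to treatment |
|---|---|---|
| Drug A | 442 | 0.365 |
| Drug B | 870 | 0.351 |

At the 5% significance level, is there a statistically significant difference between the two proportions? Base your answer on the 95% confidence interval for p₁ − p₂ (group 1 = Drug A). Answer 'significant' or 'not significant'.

The two standard errors are √(0.3650×0.6350/442) = 0.02290 and √(0.3510×0.6490/870) = 0.01618.
Because the samples are independent, SE_diff = √(0.02290² + 0.01618²) = 0.02804.
Using z* = 1.960 for 95%, ME = 1.960 × 0.02804 = 0.05496.
p̂₁ − p̂₂ = 0.0140; interval 0.0140 ± 0.05496 gives (-0.04096, 0.06896).
The interval (-0.04096, 0.06896) contains 0, so the difference is not significant.

not significant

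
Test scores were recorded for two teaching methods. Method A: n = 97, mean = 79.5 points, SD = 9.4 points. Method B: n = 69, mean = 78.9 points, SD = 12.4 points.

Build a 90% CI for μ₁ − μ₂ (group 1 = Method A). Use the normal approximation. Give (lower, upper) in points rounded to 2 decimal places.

SE₁ = s₁/√n₁ = 9.4/√97 = 0.9544; SE₂ = 12.4/√69 = 1.4928.
Independent samples, unequal variances: SE_diff = √(SE₁² + SE₂²) = √(0.91087936 + 2.22845184) = 1.7718.
z* = 1.645, so margin of error = 1.645 × 1.7718 = 2.9146.
Difference in means = 79.5 − 78.9 = 0.6000.
0.6000 ± 2.9146 → (-2.31, 3.51).

(-2.31, 3.51)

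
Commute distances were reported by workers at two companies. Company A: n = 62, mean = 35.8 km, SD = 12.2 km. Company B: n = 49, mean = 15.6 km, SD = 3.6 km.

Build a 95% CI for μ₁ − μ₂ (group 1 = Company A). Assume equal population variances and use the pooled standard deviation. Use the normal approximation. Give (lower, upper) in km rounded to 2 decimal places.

(16.67, 23.73)

s_p = √[((n₁−1)s₁² + (n₂−1)s₂²)/(n₁+n₂−2)] = √[(61·12.2² + 48·3.6²)/109] = 9.4341.
SE = 9.4341·√(1/62 + 1/49) = 1.8033.
With z* = 1.960, margin = 1.960 × 1.8033 = 3.5345.
x̄₁ − x̄₂ = 35.8 − 15.6 = 20.2000; interval 20.2000 ± 3.5345 = (16.67, 23.73).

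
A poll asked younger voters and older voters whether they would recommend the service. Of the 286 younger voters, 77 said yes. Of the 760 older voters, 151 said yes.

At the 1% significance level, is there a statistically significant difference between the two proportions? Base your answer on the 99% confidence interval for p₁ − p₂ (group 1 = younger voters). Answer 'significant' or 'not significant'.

Sample proportions: 77/286 = 0.2692, 151/760 = 0.1987.
Each SE is √(p̂(1−p̂)/n): √(0.2692·0.7308/286) = 0.02623 and √(0.1987·0.8013/760) = 0.01447.
SE(p̂₁ − p̂₂) = √(SE₁² + SE₂²) = √(0.0006880129 + 0.0002093809) = 0.02996, since the two samples are independent.
At 99% confidence z* = 2.576; margin = 2.576 × 0.02996 = 0.07718.
The difference is 0.2692 − 0.1987 = 0.0705, so the interval is 0.0705 ± 0.07718 = (-0.00668, 0.14768).
The interval (-0.00668, 0.14768) contains 0, so the difference is not significant.

not significant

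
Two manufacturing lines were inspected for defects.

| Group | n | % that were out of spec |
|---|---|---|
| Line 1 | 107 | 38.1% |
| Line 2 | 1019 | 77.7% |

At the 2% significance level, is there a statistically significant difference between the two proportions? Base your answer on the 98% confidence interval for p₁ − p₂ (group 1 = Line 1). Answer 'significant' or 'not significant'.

significant

The two standard errors are √(0.3810×0.6190/107) = 0.04695 and √(0.7770×0.2230/1019) = 0.01304.
Because the samples are independent, SE_diff = √(0.04695² + 0.01304²) = 0.04873.
Using z* = 2.326 for 98%, ME = 2.326 × 0.04873 = 0.11335.
p̂₁ − p̂₂ = -0.3960; interval -0.3960 ± 0.11335 gives (-0.50935, -0.28265).
The interval (-0.50935, -0.28265) does not contain 0, so the difference is significant.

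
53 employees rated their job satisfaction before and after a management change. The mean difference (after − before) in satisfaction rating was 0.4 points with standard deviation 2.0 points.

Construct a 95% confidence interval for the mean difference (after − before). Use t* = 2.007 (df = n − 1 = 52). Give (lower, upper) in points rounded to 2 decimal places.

Paired design: SE = s_d/√n = 2.0/√53 = 0.2747.
t* = 2.007; margin of error = 2.007 × 0.2747 = 0.5513.
0.4 ± 0.5513 → (-0.15, 0.95).

(-0.15, 0.95)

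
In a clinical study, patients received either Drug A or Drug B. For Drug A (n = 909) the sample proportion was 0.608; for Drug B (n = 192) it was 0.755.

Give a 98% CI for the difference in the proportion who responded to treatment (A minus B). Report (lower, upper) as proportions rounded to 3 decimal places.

(-0.228, -0.066)

The two standard errors are √(0.6080×0.3920/909) = 0.01619 and √(0.7550×0.2450/192) = 0.03104.
Because the samples are independent, SE_diff = √(0.01619² + 0.03104²) = 0.03501.
Using z* = 2.326 for 98%, ME = 2.326 × 0.03501 = 0.08143.
p̂₁ − p̂₂ = -0.1470; interval -0.1470 ± 0.08143 gives (-0.228, -0.066).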